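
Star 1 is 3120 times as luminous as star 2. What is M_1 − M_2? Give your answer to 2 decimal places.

M_1 − M_2 ≈ -8.74

Pogson: ΔM = −2.5 log₁₀(ratio) = −2.5 log₁₀(3120) = −2.5 × 3.4942 = -8.735
Star 1 is brighter, so it has the smaller magnitude: the difference is negative.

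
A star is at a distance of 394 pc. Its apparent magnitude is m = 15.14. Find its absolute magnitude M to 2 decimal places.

M ≈ 7.16

5 log₁₀(d/10 pc) = 5 log₁₀(394.0) − 5 = 7.977
M = m − 5 log₁₀(d/10) = 15.14 − 7.977 = 7.163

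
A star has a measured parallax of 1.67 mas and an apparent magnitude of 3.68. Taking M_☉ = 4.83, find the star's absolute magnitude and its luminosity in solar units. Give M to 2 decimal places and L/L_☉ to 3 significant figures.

d = 1/p = 1000/1.67 mas = 598.8 pc
M = m − 5 log₁₀ d + 5 = 3.68 − 5·2.7773 + 5 = -5.206
M − M_☉ = -5.206 − 4.83 = -10.036
L/L_☉ = 10^(−0.4 × -10.036) = 10340

M ≈ -5.21; L/L_☉ ≈ 10300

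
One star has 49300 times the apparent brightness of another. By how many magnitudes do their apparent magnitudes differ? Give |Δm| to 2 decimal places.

Pogson: Δm = −2.5 log₁₀(ratio) = −2.5 log₁₀(49300) = −2.5 × 4.6928 = -11.732

|Δm| ≈ 11.73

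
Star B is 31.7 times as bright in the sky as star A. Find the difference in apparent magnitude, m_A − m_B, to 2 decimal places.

m_A − m_B ≈ 3.75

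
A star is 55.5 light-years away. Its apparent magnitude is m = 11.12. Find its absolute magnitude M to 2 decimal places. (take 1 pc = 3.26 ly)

M ≈ 9.96

d = 55.5 ly / 3.26 = 17.02 pc
5 log₁₀(d/10 pc) = 5 log₁₀(17.02) − 5 = 1.155
M = m − 5 log₁₀(d/10) = 11.12 − 1.155 = 9.965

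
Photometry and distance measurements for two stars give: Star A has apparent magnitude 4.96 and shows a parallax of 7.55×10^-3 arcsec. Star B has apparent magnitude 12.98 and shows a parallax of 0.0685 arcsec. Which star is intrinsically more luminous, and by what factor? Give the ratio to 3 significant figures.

Star A: d = 1/p = 1/7.55×10^-3″ = 132.5 pc
Star A: M = m − 5 log₁₀ d + 5 = 4.96 − 5·2.1221 + 5 = -0.650
Star B: d = 1/p = 1/0.0685″ = 14.60 pc
Star B: M = m − 5 log₁₀ d + 5 = 12.98 − 5·1.1643 + 5 = 12.158
ΔM = M_A − M_B = -0.650 − (12.158) = -12.809; smaller M is more luminous → Star A.
L ratio = 10^(0.4 |ΔM|) = 10^5.123 = 132900

Star A is more luminous, by a factor of 133000.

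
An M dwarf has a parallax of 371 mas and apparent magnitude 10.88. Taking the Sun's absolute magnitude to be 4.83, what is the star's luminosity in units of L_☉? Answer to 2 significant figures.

L/L_☉ ≈ 2.8×10^-4

d = 1/p = 1000/371 mas = 2.695 pc
M = m − 5 log₁₀ d + 5 = 10.88 − 5·0.4306 + 5 = 13.727
M − M_☉ = 13.727 − 4.83 = 8.897
L/L_☉ = 10^(−0.4 × 8.897) = 2.762×10^-4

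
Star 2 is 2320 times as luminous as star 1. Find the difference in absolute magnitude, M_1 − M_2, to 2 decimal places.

M_1 − M_2 ≈ 8.41

Pogson: ΔM = −2.5 log₁₀(ratio) = −2.5 log₁₀(2320) = −2.5 × 3.3655 = -8.414
Star 2 is brighter so has the smaller magnitude: M_1 − M_2 is positive.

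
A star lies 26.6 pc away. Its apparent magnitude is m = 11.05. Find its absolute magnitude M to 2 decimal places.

5 log₁₀(d/10 pc) = 5 log₁₀(26.60) − 5 = 2.124
M = m − 5 log₁₀(d/10) = 11.05 − 2.124 = 8.926

M ≈ 8.93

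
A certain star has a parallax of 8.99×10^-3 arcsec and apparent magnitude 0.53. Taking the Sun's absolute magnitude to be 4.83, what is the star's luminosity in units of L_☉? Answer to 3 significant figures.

L/L_☉ ≈ 6490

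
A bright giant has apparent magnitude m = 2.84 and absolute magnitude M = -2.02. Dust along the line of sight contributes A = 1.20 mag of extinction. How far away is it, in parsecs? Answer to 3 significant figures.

d ≈ 54.0 pc

m − M = 5 log₁₀(d/10 pc) + A  ⇒  2.84 − (-2.02) − 1.20 = 5 log₁₀(d/10)
3.660 = 5 log₁₀(d/10)
log₁₀ d = (m − M − A)/5 + 1 = 1.7320
d = 10^1.7320 = 53.95 pc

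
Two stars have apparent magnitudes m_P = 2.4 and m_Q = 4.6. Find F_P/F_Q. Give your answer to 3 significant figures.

Magnitude difference = -2.2
Flux ratio = 10^(−0.4 Δm) = 10^(−0.4 × -2.2) = 10^0.880 = 7.586

F_P/F_Q ≈ 7.59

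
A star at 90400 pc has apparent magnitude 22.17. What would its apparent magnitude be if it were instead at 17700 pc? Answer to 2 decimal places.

m ≈ 18.63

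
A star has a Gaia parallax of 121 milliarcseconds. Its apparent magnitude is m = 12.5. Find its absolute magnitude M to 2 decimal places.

M ≈ 12.91

p = 121 mas = 0.121″ → d = 1/p = 8.264 pc
5 log₁₀(d/10 pc) = 5 log₁₀(8.264) − 5 = -0.414
M = m − 5 log₁₀(d/10) = 12.5 + 0.414 = 12.914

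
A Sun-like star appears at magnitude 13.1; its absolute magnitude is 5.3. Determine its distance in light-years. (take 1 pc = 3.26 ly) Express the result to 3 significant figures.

Distance modulus: m − M = 13.1 − (5.3) = 7.800
m − M = 5 log₁₀ d − 5
log₁₀ d = (m − M)/5 + 1 = 2.5600
d = 10^2.5600 = 363.1 pc
= 1184 ly

d ≈ 1180 ly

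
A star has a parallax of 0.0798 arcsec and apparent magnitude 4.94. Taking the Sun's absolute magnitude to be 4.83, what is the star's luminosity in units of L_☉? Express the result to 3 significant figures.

d = 1/p = 1/0.0798″ = 12.53 pc
M = m − 5 log₁₀ d + 5 = 4.94 − 5·1.0980 + 5 = 4.450
M − M_☉ = 4.450 − 4.83 = -0.380
L/L_☉ = 10^(−0.4 × -0.380) = 1.419

L/L_☉ ≈ 1.42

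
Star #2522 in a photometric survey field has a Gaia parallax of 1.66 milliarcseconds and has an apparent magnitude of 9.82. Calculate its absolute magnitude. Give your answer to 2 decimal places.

p = 1.66 mas = 1.66×10^-3″ → d = 1/p = 602.4 pc
5 log₁₀(d/10 pc) = 5 log₁₀(602.4) − 5 = 8.899
M = m − 5 log₁₀(d/10) = 9.82 − 8.899 = 0.921

M ≈ 0.92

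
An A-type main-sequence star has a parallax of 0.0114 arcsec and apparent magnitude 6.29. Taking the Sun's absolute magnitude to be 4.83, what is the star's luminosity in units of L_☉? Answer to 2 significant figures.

L/L_☉ ≈ 20

d = 1/p = 1/0.0114″ = 87.72 pc
M = m − 5 log₁₀ d + 5 = 6.29 − 5·1.9431 + 5 = 1.575
M − M_☉ = 1.575 − 4.83 = -3.255
L/L_☉ = 10^(−0.4 × -3.255) = 20.05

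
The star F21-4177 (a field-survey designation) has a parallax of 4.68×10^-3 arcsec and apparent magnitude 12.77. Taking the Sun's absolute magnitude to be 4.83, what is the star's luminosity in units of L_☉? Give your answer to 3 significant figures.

d = 1/p = 1/4.68×10^-3″ = 213.7 pc
M = m − 5 log₁₀ d + 5 = 12.77 − 5·2.3298 + 5 = 6.121
M − M_☉ = 6.121 − 4.83 = 1.291
L/L_☉ = 10^(−0.4 × 1.291) = 0.3044

L/L_☉ ≈ 0.304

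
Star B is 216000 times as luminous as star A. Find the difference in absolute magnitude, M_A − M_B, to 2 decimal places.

Pogson: ΔM = −2.5 log₁₀(ratio) = −2.5 log₁₀(216000) = −2.5 × 5.3345 = -13.336
Star B is brighter so has the smaller magnitude: M_A − M_B is positive.

M_A − M_B ≈ 13.34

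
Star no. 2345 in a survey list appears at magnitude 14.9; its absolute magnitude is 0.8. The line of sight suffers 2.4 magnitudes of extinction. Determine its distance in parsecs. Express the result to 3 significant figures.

m − M = 5 log₁₀(d/10 pc) + A  ⇒  14.9 − (0.8) − 2.4 = 5 log₁₀(d/10)
11.700 = 5 log₁₀(d/10)
log₁₀ d = (m − M − A)/5 + 1 = 3.3400
d = 10^3.3400 = 2188 pc

d ≈ 2190 pc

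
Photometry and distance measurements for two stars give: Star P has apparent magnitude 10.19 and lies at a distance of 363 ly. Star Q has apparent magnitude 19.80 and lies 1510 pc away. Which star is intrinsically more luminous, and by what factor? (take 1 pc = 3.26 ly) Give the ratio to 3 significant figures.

Star P is more luminous, by a factor of 38.0.

Star P: d = 363 ly / 3.26 = 111.3 pc
Star P: M = m − 5 log₁₀ d + 5 = 10.19 − 5·2.0467 + 5 = 4.957
Star Q: M = m − 5 log₁₀ d + 5 = 19.80 − 5·3.1790 + 5 = 8.905
ΔM = M_P − M_Q = 4.957 − (8.905) = -3.949; smaller M is more luminous → Star P.
L ratio = 10^(0.4 |ΔM|) = 10^1.579 = 37.97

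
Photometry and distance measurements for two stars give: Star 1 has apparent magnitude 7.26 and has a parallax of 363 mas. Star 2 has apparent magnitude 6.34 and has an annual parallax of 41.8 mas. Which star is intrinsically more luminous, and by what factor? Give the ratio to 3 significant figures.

Star 2 is more luminous, by a factor of 176.

Star 1: p = 363 mas = 0.363″ → d = 1/p = 2.755 pc
Star 1: M = m − 5 log₁₀ d + 5 = 7.26 − 5·0.4401 + 5 = 10.060
Star 2: p = 41.8 mas = 0.0418″ → d = 1/p = 23.92 pc
Star 2: M = m − 5 log₁₀ d + 5 = 6.34 − 5·1.3788 + 5 = 4.446
ΔM = M_1 − M_2 = 10.060 − (4.446) = 5.614; smaller M is more luminous → Star 2.
L ratio = 10^(0.4 |ΔM|) = 10^2.245 = 176.0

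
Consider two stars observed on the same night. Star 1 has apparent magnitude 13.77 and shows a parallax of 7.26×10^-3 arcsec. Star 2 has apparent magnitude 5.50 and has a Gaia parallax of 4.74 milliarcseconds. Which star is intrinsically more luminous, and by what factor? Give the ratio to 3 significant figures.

Star 1: d = 1/p = 1/7.26×10^-3″ = 137.7 pc
Star 1: M = m − 5 log₁₀ d + 5 = 13.77 − 5·2.1391 + 5 = 8.075
Star 2: p = 4.74 mas = 4.74×10^-3″ → d = 1/p = 211.0 pc
Star 2: M = m − 5 log₁₀ d + 5 = 5.50 − 5·2.3242 + 5 = -1.121
ΔM = M_1 − M_2 = 8.075 − (-1.121) = 9.196; smaller M is more luminous → Star 2.
L ratio = 10^(0.4 |ΔM|) = 10^3.678 = 4768

Star 2 is more luminous, by a factor of 4770.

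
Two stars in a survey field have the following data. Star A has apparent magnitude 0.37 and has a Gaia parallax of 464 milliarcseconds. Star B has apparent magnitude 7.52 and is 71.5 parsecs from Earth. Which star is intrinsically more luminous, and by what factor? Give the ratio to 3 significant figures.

Star B is more luminous, by a factor of 1.52.

Star A: p = 464 mas = 0.464″ → d = 1/p = 2.155 pc
Star A: M = m − 5 log₁₀ d + 5 = 0.37 − 5·0.3335 + 5 = 3.703
Star B: M = m − 5 log₁₀ d + 5 = 7.52 − 5·1.8543 + 5 = 3.248
ΔM = M_A − M_B = 3.703 − (3.248) = 0.454; smaller M is more luminous → Star B.
L ratio = 10^(0.4 |ΔM|) = 10^0.182 = 1.519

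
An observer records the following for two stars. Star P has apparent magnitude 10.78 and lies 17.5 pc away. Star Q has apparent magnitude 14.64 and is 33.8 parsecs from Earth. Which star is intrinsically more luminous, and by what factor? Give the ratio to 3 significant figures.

Star P: M = m − 5 log₁₀ d + 5 = 10.78 − 5·1.2430 + 5 = 9.565
Star Q: M = m − 5 log₁₀ d + 5 = 14.64 − 5·1.5289 + 5 = 11.995
ΔM = M_P − M_Q = 9.565 − (11.995) = -2.431; smaller M is more luminous → Star P.
L ratio = 10^(0.4 |ΔM|) = 10^0.972 = 9.381

Star P is more luminous, by a factor of 9.38.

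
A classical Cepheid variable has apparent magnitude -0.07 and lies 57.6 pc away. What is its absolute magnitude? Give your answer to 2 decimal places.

5 log₁₀(d/10 pc) = 5 log₁₀(57.60) − 5 = 3.802
M = m − 5 log₁₀(d/10) = -0.07 − 3.802 = -3.872

M ≈ -3.87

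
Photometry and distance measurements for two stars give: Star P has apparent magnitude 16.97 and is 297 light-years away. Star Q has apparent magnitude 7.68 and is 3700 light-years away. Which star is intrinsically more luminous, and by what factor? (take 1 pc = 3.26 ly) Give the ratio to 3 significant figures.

Star Q is more luminous, by a factor of 807000.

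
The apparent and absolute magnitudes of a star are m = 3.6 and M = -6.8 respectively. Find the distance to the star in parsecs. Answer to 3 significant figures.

d ≈ 1200 pc

μ = m − M = 10.400
m − M = 5 log₁₀ d − 5
log₁₀ d = (m − M)/5 + 1 = 3.0800
d = 10^3.0800 = 1202 pc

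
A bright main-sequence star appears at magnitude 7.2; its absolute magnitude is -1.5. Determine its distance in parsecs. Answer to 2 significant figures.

Distance modulus: m − M = 7.2 − (-1.5) = 8.700
m − M = 5 log₁₀ d − 5
log₁₀ d = (m − M)/5 + 1 = 2.7400
d = 10^2.7400 = 549.5 pc

d ≈ 550 pc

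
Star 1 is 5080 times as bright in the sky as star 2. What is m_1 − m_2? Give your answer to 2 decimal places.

Pogson: Δm = −2.5 log₁₀(ratio) = −2.5 log₁₀(5080) = −2.5 × 3.7059 = -9.265
Star 1 is brighter, so it has the smaller magnitude: the difference is negative.

m_1 − m_2 ≈ -9.26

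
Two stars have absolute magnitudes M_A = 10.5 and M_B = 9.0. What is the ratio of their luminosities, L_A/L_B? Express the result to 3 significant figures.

L_A/L_B ≈ 0.251

ΔM = M_A − M_B = 1.5
L_A/L_B = 10^(−0.4 ΔM) = 10^-0.600 = 0.2512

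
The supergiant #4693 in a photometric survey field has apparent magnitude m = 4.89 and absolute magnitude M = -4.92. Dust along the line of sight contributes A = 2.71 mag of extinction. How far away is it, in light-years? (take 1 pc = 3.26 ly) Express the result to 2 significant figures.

d ≈ 860 ly

m − M = 5 log₁₀(d/10 pc) + A  ⇒  4.89 − (-4.92) − 2.71 = 5 log₁₀(d/10)
7.100 = 5 log₁₀(d/10)
log₁₀ d = (m − M − A)/5 + 1 = 2.4200
d = 10^2.4200 = 263.0 pc
= 857.5 ly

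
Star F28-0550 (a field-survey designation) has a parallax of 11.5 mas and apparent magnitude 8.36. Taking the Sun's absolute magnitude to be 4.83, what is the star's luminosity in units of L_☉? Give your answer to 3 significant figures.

L/L_☉ ≈ 2.93

d = 1/p = 1000/11.5 mas = 86.96 pc
M = m − 5 log₁₀ d + 5 = 8.36 − 5·1.9393 + 5 = 3.663
M − M_☉ = 3.663 − 4.83 = -1.167
L/L_☉ = 10^(−0.4 × -1.167) = 2.928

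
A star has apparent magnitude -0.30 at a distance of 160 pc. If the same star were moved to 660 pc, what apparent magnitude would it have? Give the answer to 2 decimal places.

Flux ∝ 1/d², so Δm = 5 log₁₀(d₂/d₁) = 5 log₁₀(660/160) = 3.077
m₂ = m₁ + Δm = -0.30 + (3.077) = 2.777

m ≈ 2.78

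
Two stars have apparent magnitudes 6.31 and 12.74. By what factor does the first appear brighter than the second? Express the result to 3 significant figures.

Magnitude difference = -6.43
Flux ratio = 10^(−0.4 Δm) = 10^(−0.4 × -6.43) = 10^2.572 = 373.3

373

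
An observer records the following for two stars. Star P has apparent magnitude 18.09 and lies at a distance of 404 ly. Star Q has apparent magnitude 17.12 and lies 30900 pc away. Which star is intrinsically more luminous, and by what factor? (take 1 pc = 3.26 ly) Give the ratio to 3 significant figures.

Star P: d = 404 ly / 3.26 = 123.9 pc
Star P: M = m − 5 log₁₀ d + 5 = 18.09 − 5·2.0932 + 5 = 12.624
Star Q: M = m − 5 log₁₀ d + 5 = 17.12 − 5·4.4900 + 5 = -0.330
ΔM = M_P − M_Q = 12.624 − (-0.330) = 12.954; smaller M is more luminous → Star Q.
L ratio = 10^(0.4 |ΔM|) = 10^5.182 = 151900

Star Q is more luminous, by a factor of 152000.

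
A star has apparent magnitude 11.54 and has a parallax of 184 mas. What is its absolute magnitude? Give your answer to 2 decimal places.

M ≈ 12.86

p = 184 mas = 0.184″ → d = 1/p = 5.435 pc
5 log₁₀(d/10 pc) = 5 log₁₀(5.435) − 5 = -1.324
M = m − 5 log₁₀(d/10) = 11.54 + 1.324 = 12.864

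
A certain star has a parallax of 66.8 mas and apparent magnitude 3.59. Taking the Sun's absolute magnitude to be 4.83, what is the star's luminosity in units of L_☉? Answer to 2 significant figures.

d = 1/p = 1000/66.8 mas = 14.97 pc
M = m − 5 log₁₀ d + 5 = 3.59 − 5·1.1752 + 5 = 2.714
M − M_☉ = 2.714 − 4.83 = -2.116
L/L_☉ = 10^(−0.4 × -2.116) = 7.022

L/L_☉ ≈ 7.0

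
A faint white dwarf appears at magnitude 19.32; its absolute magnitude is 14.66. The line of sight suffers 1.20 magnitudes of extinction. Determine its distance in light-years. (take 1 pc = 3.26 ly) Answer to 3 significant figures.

d ≈ 160 ly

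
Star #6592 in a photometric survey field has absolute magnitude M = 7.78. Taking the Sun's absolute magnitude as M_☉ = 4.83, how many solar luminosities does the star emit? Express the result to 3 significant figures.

M − M_☉ = 7.78 − 4.83 = 2.950
L/L_☉ = 10^(−0.4 (M − M_☉)) = 10^-1.180 = 0.06607

L/L_☉ ≈ 0.0661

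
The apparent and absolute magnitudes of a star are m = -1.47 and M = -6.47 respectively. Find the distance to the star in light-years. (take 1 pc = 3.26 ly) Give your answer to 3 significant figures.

μ = m − M = 5.000
m − M = 5 log₁₀ d − 5
log₁₀ d = (m − M)/5 + 1 = 2.0000
d = 10^2.0000 = 100.0 pc
= 326.0 ly

d ≈ 326 ly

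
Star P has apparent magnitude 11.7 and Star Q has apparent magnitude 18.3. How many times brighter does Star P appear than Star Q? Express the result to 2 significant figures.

440

Magnitude difference = -6.6
Flux ratio = 10^(−0.4 Δm) = 10^(−0.4 × -6.6) = 10^2.640 = 436.5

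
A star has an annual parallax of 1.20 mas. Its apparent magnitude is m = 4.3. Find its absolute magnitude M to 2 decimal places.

M ≈ -5.30

p = 1.20 mas = 1.20×10^-3″ → d = 1/p = 833.3 pc
5 log₁₀(d/10 pc) = 5 log₁₀(833.3) − 5 = 9.604
M = m − 5 log₁₀(d/10) = 4.3 − 9.604 = -5.304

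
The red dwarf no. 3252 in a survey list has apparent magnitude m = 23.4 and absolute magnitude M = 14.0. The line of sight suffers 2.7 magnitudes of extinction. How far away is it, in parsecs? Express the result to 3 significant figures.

d ≈ 219 pc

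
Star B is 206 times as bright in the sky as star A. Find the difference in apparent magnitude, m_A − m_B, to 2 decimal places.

m_A − m_B ≈ 5.78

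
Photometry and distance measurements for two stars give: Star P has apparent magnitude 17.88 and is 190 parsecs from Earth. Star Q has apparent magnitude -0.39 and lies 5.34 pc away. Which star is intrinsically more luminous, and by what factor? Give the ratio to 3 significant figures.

Star Q is more luminous, by a factor of 16100.

Star P: M = m − 5 log₁₀ d + 5 = 17.88 − 5·2.2788 + 5 = 11.486
Star Q: M = m − 5 log₁₀ d + 5 = -0.39 − 5·0.7275 + 5 = 0.972
ΔM = M_P − M_Q = 11.486 − (0.972) = 10.514; smaller M is more luminous → Star Q.
L ratio = 10^(0.4 |ΔM|) = 10^4.206 = 16050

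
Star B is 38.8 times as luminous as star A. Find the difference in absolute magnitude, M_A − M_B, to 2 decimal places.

M_A − M_B ≈ 3.97

Pogson: ΔM = −2.5 log₁₀(ratio) = −2.5 log₁₀(38.8) = −2.5 × 1.5888 = -3.972
Star B is brighter so has the smaller magnitude: M_A − M_B is positive.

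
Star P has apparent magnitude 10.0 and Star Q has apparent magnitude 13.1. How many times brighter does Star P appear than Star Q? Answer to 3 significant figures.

Δm = 10.0 − (13.1) = -3.1
Flux ratio = 10^(−0.4 Δm) = 10^(−0.4 × -3.1) = 10^1.240 = 17.38

17.4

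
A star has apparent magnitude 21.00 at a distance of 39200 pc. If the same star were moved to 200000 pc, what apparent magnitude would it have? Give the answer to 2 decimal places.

Flux ∝ 1/d², so Δm = 5 log₁₀(d₂/d₁) = 5 log₁₀(200000/39200) = 3.539
m₂ = m₁ + Δm = 21.00 + (3.539) = 24.539

m ≈ 24.54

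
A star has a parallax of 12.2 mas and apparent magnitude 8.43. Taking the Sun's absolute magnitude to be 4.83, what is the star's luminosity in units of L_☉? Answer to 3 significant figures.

L/L_☉ ≈ 2.44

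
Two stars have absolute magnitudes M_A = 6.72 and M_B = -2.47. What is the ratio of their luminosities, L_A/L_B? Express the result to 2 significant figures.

ΔM = M_A − M_B = 9.19
L_A/L_B = 10^(−0.4 ΔM) = 10^-3.676 = 2.109×10^-4

L_A/L_B ≈ 2.1×10^-4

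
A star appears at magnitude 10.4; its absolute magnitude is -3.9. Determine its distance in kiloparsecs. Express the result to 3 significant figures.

d ≈ 7.24 kpc

Distance modulus: m − M = 10.4 − (-3.9) = 14.300
m − M = 5 log₁₀ d − 5
log₁₀ d = (m − M)/5 + 1 = 3.8600
d = 10^3.8600 = 7244 pc
= 7.244 kpc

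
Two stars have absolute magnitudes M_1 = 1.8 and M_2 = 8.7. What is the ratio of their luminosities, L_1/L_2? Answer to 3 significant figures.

L_1/L_2 ≈ 575

ΔM = M_1 − M_2 = -6.9
L_1/L_2 = 10^(−0.4 ΔM) = 10^2.760 = 575.4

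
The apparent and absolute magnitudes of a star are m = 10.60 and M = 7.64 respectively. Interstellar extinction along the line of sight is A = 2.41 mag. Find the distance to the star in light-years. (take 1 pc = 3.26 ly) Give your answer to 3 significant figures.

d ≈ 42.0 ly

m − M = 5 log₁₀(d/10 pc) + A  ⇒  10.60 − (7.64) − 2.41 = 5 log₁₀(d/10)
0.550 = 5 log₁₀(d/10)
log₁₀ d = (m − M − A)/5 + 1 = 1.1100
d = 10^1.1100 = 12.88 pc
= 42.00 ly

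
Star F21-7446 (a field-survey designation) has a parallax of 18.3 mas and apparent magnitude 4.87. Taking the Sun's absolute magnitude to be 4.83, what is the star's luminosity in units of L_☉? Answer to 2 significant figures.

d = 1/p = 1000/18.3 mas = 54.64 pc
M = m − 5 log₁₀ d + 5 = 4.87 − 5·1.7375 + 5 = 1.182
M − M_☉ = 1.182 − 4.83 = -3.648
L/L_☉ = 10^(−0.4 × -3.648) = 28.78

L/L_☉ ≈ 29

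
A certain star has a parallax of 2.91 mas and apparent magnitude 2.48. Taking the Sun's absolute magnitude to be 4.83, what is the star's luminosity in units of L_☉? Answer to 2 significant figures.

L/L_☉ ≈ 10000

d = 1/p = 1000/2.91 mas = 343.6 pc
M = m − 5 log₁₀ d + 5 = 2.48 − 5·2.5361 + 5 = -5.201
M − M_☉ = -5.201 − 4.83 = -10.031
L/L_☉ = 10^(−0.4 × -10.031) = 10290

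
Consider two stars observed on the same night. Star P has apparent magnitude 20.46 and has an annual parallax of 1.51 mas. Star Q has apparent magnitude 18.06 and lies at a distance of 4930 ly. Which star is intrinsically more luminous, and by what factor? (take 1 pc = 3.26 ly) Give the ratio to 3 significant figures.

Star P: p = 1.51 mas = 1.51×10^-3″ → d = 1/p = 662.3 pc
Star P: M = m − 5 log₁₀ d + 5 = 20.46 − 5·2.8210 + 5 = 11.355
Star Q: d = 4930 ly / 3.26 = 1512 pc
Star Q: M = m − 5 log₁₀ d + 5 = 18.06 − 5·3.1796 + 5 = 7.162
ΔM = M_P − M_Q = 11.355 − (7.162) = 4.193; smaller M is more luminous → Star Q.
L ratio = 10^(0.4 |ΔM|) = 10^1.677 = 47.56

Star Q is more luminous, by a factor of 47.6.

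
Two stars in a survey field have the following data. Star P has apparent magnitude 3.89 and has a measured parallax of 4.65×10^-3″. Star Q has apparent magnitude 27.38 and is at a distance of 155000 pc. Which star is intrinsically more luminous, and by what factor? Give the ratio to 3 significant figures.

Star P: d = 1/p = 1/4.65×10^-3″ = 215.1 pc
Star P: M = m − 5 log₁₀ d + 5 = 3.89 − 5·2.3325 + 5 = -2.773
Star Q: M = m − 5 log₁₀ d + 5 = 27.38 − 5·5.1903 + 5 = 6.428
ΔM = M_P − M_Q = -2.773 − (6.428) = -9.201; smaller M is more luminous → Star P.
L ratio = 10^(0.4 |ΔM|) = 10^3.680 = 4791

Star P is more luminous, by a factor of 4790.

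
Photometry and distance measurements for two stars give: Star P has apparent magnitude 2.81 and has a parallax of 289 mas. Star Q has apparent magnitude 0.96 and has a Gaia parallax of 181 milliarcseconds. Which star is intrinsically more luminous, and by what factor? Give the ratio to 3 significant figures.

Star P: p = 289 mas = 0.289″ → d = 1/p = 3.460 pc
Star P: M = m − 5 log₁₀ d + 5 = 2.81 − 5·0.5391 + 5 = 5.114
Star Q: p = 181 mas = 0.181″ → d = 1/p = 5.525 pc
Star Q: M = m − 5 log₁₀ d + 5 = 0.96 − 5·0.7423 + 5 = 2.248
ΔM = M_P − M_Q = 5.114 − (2.248) = 2.866; smaller M is more luminous → Star Q.
L ratio = 10^(0.4 |ΔM|) = 10^1.146 = 14.01

Star Q is more luminous, by a factor of 14.0.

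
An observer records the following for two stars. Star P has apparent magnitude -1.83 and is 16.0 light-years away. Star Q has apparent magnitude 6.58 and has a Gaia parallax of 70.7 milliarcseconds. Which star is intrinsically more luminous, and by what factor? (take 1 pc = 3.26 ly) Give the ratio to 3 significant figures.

Star P is more luminous, by a factor of 278.

Star P: d = 16.0 ly / 3.26 = 4.908 pc
Star P: M = m − 5 log₁₀ d + 5 = -1.83 − 5·0.6909 + 5 = -0.285
Star Q: p = 70.7 mas = 0.0707″ → d = 1/p = 14.14 pc
Star Q: M = m − 5 log₁₀ d + 5 = 6.58 − 5·1.1506 + 5 = 5.827
ΔM = M_P − M_Q = -0.285 − (5.827) = -6.112; smaller M is more luminous → Star P.
L ratio = 10^(0.4 |ΔM|) = 10^2.445 = 278.4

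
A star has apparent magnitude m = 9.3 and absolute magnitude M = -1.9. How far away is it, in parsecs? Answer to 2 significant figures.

Distance modulus: m − M = 9.3 − (-1.9) = 11.200
m − M = 5 log₁₀ d − 5
log₁₀ d = (m − M)/5 + 1 = 3.2400
d = 10^3.2400 = 1738 pc

d ≈ 1700 pc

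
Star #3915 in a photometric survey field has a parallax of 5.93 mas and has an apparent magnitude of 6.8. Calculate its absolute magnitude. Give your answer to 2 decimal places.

M ≈ 0.67

p = 5.93 mas = 5.93×10^-3″ → d = 1/p = 168.6 pc
5 log₁₀(d/10 pc) = 5 log₁₀(168.6) − 5 = 6.135
M = m − 5 log₁₀(d/10) = 6.8 − 6.135 = 0.665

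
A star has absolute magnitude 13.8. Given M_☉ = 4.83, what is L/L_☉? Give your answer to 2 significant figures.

M − M_☉ = 13.8 − 4.83 = 8.970
L/L_☉ = 10^(−0.4 (M − M_☉)) = 10^-3.588 = 2.582×10^-4

L/L_☉ ≈ 2.6×10^-4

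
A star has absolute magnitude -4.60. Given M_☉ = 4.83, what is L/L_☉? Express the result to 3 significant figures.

L/L_☉ ≈ 5920

M − M_☉ = -4.60 − 4.83 = -9.430
L/L_☉ = 10^(−0.4 (M − M_☉)) = 10^3.772 = 5916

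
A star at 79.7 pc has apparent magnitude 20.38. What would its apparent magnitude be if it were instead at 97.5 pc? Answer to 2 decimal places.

Flux ∝ 1/d², so Δm = 5 log₁₀(d₂/d₁) = 5 log₁₀(97.5/79.7) = 0.438
m₂ = m₁ + Δm = 20.38 + (0.438) = 20.818

m ≈ 20.82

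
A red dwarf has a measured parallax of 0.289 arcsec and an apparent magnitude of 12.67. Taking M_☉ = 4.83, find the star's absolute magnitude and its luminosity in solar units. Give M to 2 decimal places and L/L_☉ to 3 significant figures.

M ≈ 14.97; L/L_☉ ≈ 8.75×10^-5

d = 1/p = 1/0.289″ = 3.460 pc
M = m − 5 log₁₀ d + 5 = 12.67 − 5·0.5391 + 5 = 14.974
M − M_☉ = 14.974 − 4.83 = 10.144
L/L_☉ = 10^(−0.4 × 10.144) = 8.754×10^-5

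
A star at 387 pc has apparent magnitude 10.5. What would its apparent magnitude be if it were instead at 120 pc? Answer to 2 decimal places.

Flux ∝ 1/d², so Δm = 5 log₁₀(d₂/d₁) = 5 log₁₀(120/387) = -2.543
m₂ = m₁ + Δm = 10.5 + (-2.543) = 7.957

m ≈ 7.96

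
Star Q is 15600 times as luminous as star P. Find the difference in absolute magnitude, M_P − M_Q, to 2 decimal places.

M_P − M_Q ≈ 10.48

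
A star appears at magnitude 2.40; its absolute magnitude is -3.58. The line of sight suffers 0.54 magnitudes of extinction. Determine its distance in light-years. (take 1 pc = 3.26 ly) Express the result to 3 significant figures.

d ≈ 399 ly

m − M = 5 log₁₀(d/10 pc) + A  ⇒  2.40 − (-3.58) − 0.54 = 5 log₁₀(d/10)
5.440 = 5 log₁₀(d/10)
log₁₀ d = (m − M − A)/5 + 1 = 2.0880
d = 10^2.0880 = 122.5 pc
= 399.2 ly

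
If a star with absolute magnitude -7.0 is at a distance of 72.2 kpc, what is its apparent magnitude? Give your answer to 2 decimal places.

d = 72.2 kpc = 72200 pc
m = M + 5 log₁₀ d − 5 = -7.0 + 5·4.8585 − 5 = 12.293

m ≈ 12.29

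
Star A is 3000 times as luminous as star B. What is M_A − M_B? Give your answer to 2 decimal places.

M_A − M_B ≈ -8.69

Pogson: ΔM = −2.5 log₁₀(ratio) = −2.5 log₁₀(3000) = −2.5 × 3.4771 = -8.693
Star A is brighter, so it has the smaller magnitude: the difference is negative.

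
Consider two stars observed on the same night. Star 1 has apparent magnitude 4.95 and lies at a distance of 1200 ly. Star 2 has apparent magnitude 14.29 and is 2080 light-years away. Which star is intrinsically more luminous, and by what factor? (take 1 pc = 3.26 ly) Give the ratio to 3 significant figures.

Star 1 is more luminous, by a factor of 1810.

Star 1: d = 1200 ly / 3.26 = 368.1 pc
Star 1: M = m − 5 log₁₀ d + 5 = 4.95 − 5·2.5660 + 5 = -2.880
Star 2: d = 2080 ly / 3.26 = 638.0 pc
Star 2: M = m − 5 log₁₀ d + 5 = 14.29 − 5·2.8048 + 5 = 5.266
ΔM = M_1 − M_2 = -2.880 − (5.266) = -8.146; smaller M is more luminous → Star 1.
L ratio = 10^(0.4 |ΔM|) = 10^3.258 = 1812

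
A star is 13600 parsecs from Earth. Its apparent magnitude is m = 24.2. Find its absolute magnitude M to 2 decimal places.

M ≈ 8.53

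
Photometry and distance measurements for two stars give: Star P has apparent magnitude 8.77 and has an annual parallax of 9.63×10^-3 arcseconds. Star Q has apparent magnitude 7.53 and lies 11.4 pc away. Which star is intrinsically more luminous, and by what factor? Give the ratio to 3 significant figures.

Star P is more luminous, by a factor of 26.5.

Star P: d = 1/p = 1/9.63×10^-3″ = 103.8 pc
Star P: M = m − 5 log₁₀ d + 5 = 8.77 − 5·2.0164 + 5 = 3.688
Star Q: M = m − 5 log₁₀ d + 5 = 7.53 − 5·1.0569 + 5 = 7.245
ΔM = M_P − M_Q = 3.688 − (7.245) = -3.557; smaller M is more luminous → Star P.
L ratio = 10^(0.4 |ΔM|) = 10^1.423 = 26.48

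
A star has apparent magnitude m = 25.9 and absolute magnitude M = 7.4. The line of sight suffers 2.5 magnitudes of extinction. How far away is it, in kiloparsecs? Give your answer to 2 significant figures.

d ≈ 16 kpc

m − M = 5 log₁₀(d/10 pc) + A  ⇒  25.9 − (7.4) − 2.5 = 5 log₁₀(d/10)
16.000 = 5 log₁₀(d/10)
log₁₀ d = (m − M − A)/5 + 1 = 4.2000
d = 10^4.2000 = 15850 pc
= 15.85 kpc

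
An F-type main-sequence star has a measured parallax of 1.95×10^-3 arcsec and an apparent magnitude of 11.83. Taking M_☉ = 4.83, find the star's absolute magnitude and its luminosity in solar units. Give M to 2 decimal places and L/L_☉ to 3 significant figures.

d = 1/p = 1/1.95×10^-3″ = 512.8 pc
M = m − 5 log₁₀ d + 5 = 11.83 − 5·2.7100 + 5 = 3.280
M − M_☉ = 3.280 − 4.83 = -1.550
L/L_☉ = 10^(−0.4 × -1.550) = 4.168

M ≈ 3.28; L/L_☉ ≈ 4.17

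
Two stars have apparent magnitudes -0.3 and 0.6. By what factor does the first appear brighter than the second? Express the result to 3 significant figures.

2.29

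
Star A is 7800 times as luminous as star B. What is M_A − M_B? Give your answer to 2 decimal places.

M_A − M_B ≈ -9.73

Pogson: ΔM = −2.5 log₁₀(ratio) = −2.5 log₁₀(7800) = −2.5 × 3.8921 = -9.730
Star A is brighter, so it has the smaller magnitude: the difference is negative.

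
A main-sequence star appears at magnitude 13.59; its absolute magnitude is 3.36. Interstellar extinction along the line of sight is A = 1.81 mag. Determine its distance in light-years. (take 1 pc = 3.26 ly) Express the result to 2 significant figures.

d ≈ 1600 ly

m − M = 5 log₁₀(d/10 pc) + A  ⇒  13.59 − (3.36) − 1.81 = 5 log₁₀(d/10)
8.420 = 5 log₁₀(d/10)
log₁₀ d = (m − M − A)/5 + 1 = 2.6840
d = 10^2.6840 = 483.1 pc
= 1575 ly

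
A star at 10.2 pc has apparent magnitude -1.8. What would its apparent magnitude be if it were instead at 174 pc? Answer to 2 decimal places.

Flux ∝ 1/d², so Δm = 5 log₁₀(d₂/d₁) = 5 log₁₀(174/10.2) = 6.160
m₂ = m₁ + Δm = -1.8 + (6.160) = 4.360

m ≈ 4.36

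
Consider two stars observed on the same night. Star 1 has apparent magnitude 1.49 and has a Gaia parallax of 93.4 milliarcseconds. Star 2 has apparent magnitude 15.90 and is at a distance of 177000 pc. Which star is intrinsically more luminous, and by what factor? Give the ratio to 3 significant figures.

Star 1: p = 93.4 mas = 0.0934″ → d = 1/p = 10.71 pc
Star 1: M = m − 5 log₁₀ d + 5 = 1.49 − 5·1.0297 + 5 = 1.342
Star 2: M = m − 5 log₁₀ d + 5 = 15.90 − 5·5.2480 + 5 = -5.340
ΔM = M_1 − M_2 = 1.342 − (-5.340) = 6.682; smaller M is more luminous → Star 2.
L ratio = 10^(0.4 |ΔM|) = 10^2.673 = 470.6

Star 2 is more luminous, by a factor of 471.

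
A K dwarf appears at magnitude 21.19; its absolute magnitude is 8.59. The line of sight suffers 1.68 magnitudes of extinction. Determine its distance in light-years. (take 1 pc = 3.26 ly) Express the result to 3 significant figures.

d ≈ 4980 ly

m − M = 5 log₁₀(d/10 pc) + A  ⇒  21.19 − (8.59) − 1.68 = 5 log₁₀(d/10)
10.920 = 5 log₁₀(d/10)
log₁₀ d = (m − M − A)/5 + 1 = 3.1840
d = 10^3.1840 = 1528 pc
= 4980 ly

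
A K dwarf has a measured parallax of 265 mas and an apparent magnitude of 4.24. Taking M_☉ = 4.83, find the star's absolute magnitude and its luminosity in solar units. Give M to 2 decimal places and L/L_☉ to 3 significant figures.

M ≈ 6.36; L/L_☉ ≈ 0.245

d = 1/p = 1000/265 mas = 3.774 pc
M = m − 5 log₁₀ d + 5 = 4.24 − 5·0.5768 + 5 = 6.356
M − M_☉ = 6.356 − 4.83 = 1.526
L/L_☉ = 10^(−0.4 × 1.526) = 0.2452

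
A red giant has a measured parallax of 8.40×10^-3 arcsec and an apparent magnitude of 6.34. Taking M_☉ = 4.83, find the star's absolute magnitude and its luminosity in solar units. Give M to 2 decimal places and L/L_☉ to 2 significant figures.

d = 1/p = 1/8.40×10^-3″ = 119.0 pc
M = m − 5 log₁₀ d + 5 = 6.34 − 5·2.0757 + 5 = 0.961
M − M_☉ = 0.961 − 4.83 = -3.869
L/L_☉ = 10^(−0.4 × -3.869) = 35.27

M ≈ 0.96; L/L_☉ ≈ 35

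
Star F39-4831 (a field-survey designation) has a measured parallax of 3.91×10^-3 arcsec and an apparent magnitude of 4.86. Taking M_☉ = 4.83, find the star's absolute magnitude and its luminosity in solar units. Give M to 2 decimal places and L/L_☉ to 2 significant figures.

d = 1/p = 1/3.91×10^-3″ = 255.8 pc
M = m − 5 log₁₀ d + 5 = 4.86 − 5·2.4078 + 5 = -2.179
M − M_☉ = -2.179 − 4.83 = -7.009
L/L_☉ = 10^(−0.4 × -7.009) = 636.3

M ≈ -2.18; L/L_☉ ≈ 640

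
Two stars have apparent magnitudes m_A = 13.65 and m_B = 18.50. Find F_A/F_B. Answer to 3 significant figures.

Magnitude difference = -4.85
Flux ratio = 10^(−0.4 Δm) = 10^(−0.4 × -4.85) = 10^1.940 = 87.10

F_A/F_B ≈ 87.1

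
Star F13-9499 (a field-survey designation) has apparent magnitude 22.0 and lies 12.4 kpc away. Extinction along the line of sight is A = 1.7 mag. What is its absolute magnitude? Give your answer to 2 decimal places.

M ≈ 4.83

d = 12.4 kpc = 12400 pc
5 log₁₀(d/10 pc) = 5 log₁₀(12400) − 5 = 15.467
M = m − 5 log₁₀(d/10) − A = 22.0 − 15.467 − 1.7 = 4.833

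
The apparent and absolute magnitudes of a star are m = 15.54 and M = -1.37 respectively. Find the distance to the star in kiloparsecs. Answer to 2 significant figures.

d ≈ 24 kpc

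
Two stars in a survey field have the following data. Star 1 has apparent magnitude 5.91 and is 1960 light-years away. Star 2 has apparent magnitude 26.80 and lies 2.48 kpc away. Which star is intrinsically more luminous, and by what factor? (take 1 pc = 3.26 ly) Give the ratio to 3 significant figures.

Star 1 is more luminous, by a factor of 1.33×10^7.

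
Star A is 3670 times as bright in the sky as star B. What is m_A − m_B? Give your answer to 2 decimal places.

m_A − m_B ≈ -8.91

Pogson: Δm = −2.5 log₁₀(ratio) = −2.5 log₁₀(3670) = −2.5 × 3.5647 = -8.912
Star A is brighter, so it has the smaller magnitude: the difference is negative.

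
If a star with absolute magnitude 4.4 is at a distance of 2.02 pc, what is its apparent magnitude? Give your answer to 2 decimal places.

m = M + 5 log₁₀ d − 5 = 4.4 + 5·0.3054 − 5 = 0.927

m ≈ 0.93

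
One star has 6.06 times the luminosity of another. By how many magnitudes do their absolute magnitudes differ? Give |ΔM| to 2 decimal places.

|ΔM| ≈ 1.96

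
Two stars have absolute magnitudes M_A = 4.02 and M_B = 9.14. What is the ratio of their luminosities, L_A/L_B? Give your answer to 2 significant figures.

L_A/L_B ≈ 110

ΔM = M_A − M_B = -5.12
L_A/L_B = 10^(−0.4 ΔM) = 10^2.048 = 111.7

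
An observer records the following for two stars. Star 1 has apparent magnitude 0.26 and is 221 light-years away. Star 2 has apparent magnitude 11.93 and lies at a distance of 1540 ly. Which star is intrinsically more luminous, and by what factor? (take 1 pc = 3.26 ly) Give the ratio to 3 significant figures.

Star 1 is more luminous, by a factor of 959.

Star 1: d = 221 ly / 3.26 = 67.79 pc
Star 1: M = m − 5 log₁₀ d + 5 = 0.26 − 5·1.8312 + 5 = -3.896
Star 2: d = 1540 ly / 3.26 = 472.4 pc
Star 2: M = m − 5 log₁₀ d + 5 = 11.93 − 5·2.6743 + 5 = 3.558
ΔM = M_1 − M_2 = -3.896 − (3.558) = -7.454; smaller M is more luminous → Star 1.
L ratio = 10^(0.4 |ΔM|) = 10^2.982 = 958.8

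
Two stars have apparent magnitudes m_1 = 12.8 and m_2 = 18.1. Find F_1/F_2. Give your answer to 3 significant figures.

F_1/F_2 ≈ 132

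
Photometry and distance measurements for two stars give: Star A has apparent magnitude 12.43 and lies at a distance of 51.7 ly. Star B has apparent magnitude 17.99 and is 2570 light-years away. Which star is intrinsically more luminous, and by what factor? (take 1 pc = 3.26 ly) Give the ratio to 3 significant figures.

Star B is more luminous, by a factor of 14.8.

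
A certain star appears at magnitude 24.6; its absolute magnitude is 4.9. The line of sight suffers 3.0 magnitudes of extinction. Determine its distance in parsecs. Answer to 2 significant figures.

m − M = 5 log₁₀(d/10 pc) + A  ⇒  24.6 − (4.9) − 3.0 = 5 log₁₀(d/10)
16.700 = 5 log₁₀(d/10)
log₁₀ d = (m − M − A)/5 + 1 = 4.3400
d = 10^4.3400 = 21880 pc

d ≈ 22000 pc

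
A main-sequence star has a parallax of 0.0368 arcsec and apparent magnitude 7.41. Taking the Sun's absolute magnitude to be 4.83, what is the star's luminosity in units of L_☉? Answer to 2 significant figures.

L/L_☉ ≈ 0.69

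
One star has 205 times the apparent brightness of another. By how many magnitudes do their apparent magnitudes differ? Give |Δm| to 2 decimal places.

Pogson: Δm = −2.5 log₁₀(ratio) = −2.5 log₁₀(205) = −2.5 × 2.3118 = -5.779

|Δm| ≈ 5.78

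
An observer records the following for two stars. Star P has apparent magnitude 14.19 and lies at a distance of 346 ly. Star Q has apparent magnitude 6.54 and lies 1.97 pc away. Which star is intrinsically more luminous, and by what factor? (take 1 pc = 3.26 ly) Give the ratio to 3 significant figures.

Star P: d = 346 ly / 3.26 = 106.1 pc
Star P: M = m − 5 log₁₀ d + 5 = 14.19 − 5·2.0259 + 5 = 9.061
Star Q: M = m − 5 log₁₀ d + 5 = 6.54 − 5·0.2945 + 5 = 10.068
ΔM = M_P − M_Q = 9.061 − (10.068) = -1.007; smaller M is more luminous → Star P.
L ratio = 10^(0.4 |ΔM|) = 10^0.403 = 2.528

Star P is more luminous, by a factor of 2.53.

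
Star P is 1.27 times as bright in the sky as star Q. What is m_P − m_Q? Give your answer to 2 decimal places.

Pogson: Δm = −2.5 log₁₀(ratio) = −2.5 log₁₀(1.27) = −2.5 × 0.1038 = -0.260
Star P is brighter, so it has the smaller magnitude: the difference is negative.

m_P − m_Q ≈ -0.26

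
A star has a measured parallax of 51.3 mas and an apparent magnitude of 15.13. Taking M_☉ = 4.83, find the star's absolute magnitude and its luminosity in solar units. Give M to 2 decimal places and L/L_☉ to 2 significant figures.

M ≈ 13.68; L/L_☉ ≈ 2.9×10^-4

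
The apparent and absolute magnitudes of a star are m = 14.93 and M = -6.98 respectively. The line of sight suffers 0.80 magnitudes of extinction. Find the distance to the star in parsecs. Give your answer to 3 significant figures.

d ≈ 167000 pc

m − M = 5 log₁₀(d/10 pc) + A  ⇒  14.93 − (-6.98) − 0.80 = 5 log₁₀(d/10)
21.110 = 5 log₁₀(d/10)
log₁₀ d = (m − M − A)/5 + 1 = 5.2220
d = 10^5.2220 = 166700 pc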